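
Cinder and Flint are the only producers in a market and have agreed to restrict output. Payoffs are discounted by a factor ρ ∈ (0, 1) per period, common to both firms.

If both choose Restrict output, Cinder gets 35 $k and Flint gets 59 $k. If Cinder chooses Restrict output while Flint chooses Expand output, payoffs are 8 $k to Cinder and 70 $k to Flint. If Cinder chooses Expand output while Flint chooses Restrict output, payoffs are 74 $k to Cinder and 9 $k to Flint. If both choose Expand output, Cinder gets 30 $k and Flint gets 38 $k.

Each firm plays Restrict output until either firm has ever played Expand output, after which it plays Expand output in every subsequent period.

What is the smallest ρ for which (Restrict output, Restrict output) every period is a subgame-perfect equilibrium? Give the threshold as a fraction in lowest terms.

39/44

Cinder's threshold: (74−35)/(74−30) = 39/44.
Flint's threshold: (70−59)/(70−38) = 11/32.
39/44 > 11/32, so Cinder binds and ρ* = 39/44.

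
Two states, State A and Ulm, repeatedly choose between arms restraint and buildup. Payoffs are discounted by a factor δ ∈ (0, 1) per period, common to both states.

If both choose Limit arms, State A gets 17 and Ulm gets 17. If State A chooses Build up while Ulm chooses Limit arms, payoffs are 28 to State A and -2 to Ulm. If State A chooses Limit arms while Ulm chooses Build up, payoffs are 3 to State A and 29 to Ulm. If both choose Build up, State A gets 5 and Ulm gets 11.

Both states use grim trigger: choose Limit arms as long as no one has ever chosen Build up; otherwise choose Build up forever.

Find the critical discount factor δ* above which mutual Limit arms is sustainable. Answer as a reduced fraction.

2/3

State A's threshold: (28−17)/(28−5) = 11/23.
Ulm's threshold: (29−17)/(29−11) = 2/3.
11/23 < 2/3, so Ulm binds and δ* = 2/3.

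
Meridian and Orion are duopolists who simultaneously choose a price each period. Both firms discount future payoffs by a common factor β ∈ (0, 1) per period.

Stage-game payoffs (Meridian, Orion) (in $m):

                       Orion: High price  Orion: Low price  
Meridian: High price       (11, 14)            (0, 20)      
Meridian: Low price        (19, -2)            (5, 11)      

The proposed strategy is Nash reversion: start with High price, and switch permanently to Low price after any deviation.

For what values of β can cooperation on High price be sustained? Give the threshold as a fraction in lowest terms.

Meridian's threshold: (19−11)/(19−5) = 4/7.
Orion's threshold: (20−14)/(20−11) = 2/3.
4/7 < 2/3, so Orion binds and β* = 2/3.

2/3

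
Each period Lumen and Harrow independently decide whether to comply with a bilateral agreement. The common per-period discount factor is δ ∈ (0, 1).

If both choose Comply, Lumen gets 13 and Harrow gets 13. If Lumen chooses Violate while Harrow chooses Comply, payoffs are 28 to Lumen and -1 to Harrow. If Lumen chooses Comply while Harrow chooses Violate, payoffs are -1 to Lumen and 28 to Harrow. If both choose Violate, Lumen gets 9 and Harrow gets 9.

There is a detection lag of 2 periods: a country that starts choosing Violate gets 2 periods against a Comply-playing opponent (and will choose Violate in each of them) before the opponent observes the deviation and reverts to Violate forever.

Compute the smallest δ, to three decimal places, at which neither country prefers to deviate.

The best deviation is to choose Violate for all 2 undetected periods, earning 28 each, then 9 forever once detected.
Deviation value: 28(1−δ^2)/(1−δ) + 9δ^2/(1−δ); cooperation value: 13/(1−δ).
IC: 13 ≥ 28(1−δ^2) + 9δ^2 = 28 − 19δ^2.
So δ^2 ≥ 15/19, giving δ ≥ (15/19)^(1/2) ≈ 0.889.

0.889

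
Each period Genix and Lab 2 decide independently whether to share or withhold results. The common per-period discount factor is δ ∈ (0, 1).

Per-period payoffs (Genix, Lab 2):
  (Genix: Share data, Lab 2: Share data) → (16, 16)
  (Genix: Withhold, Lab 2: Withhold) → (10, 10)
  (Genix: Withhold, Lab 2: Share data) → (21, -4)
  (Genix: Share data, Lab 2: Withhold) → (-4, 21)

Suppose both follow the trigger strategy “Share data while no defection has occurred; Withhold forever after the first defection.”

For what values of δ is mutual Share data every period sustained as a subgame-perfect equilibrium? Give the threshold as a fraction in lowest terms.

5/11

16/(1−δ) ≥ 21 + 10δ/(1−δ)
16 ≥ 21 − 11δ
δ ≥ 5/11.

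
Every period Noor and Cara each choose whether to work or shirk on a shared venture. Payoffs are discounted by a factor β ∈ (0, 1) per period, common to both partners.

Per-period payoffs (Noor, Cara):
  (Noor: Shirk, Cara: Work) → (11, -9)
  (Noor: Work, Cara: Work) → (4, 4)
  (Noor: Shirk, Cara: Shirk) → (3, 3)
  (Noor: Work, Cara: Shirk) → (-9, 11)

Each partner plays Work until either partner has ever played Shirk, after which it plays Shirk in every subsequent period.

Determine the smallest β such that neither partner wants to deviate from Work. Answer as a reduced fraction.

Under grim trigger the critical discount factor is (T−C)/(T−P) with T = 11, C = 4, P = 3.
β* = (11−4)/(11−3) = 7/8.

7/8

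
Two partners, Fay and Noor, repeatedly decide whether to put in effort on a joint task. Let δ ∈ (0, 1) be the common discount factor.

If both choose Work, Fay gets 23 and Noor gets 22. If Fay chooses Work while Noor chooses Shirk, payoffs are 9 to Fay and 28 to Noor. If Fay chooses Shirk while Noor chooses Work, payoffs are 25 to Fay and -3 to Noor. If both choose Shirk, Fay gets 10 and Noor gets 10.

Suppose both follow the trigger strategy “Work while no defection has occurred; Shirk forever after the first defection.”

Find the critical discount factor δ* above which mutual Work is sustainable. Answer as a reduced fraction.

For Fay: deviation gain 25−23 = 2, per-period punishment loss 23−10 = 13. IC gives δ ≥ 2/15.
For Noor: gain 6, loss 12 per period, so δ ≥ 6/18 = 1/3.
The tighter constraint is Noor's, so cooperation needs δ ≥ 1/3.

1/3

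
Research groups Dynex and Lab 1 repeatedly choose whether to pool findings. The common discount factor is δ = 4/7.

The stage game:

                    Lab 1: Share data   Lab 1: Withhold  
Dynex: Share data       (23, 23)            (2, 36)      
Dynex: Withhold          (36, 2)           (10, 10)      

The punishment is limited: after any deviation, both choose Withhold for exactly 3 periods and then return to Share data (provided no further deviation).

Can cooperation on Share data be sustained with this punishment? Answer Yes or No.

Comparing payoff streams over the 4 periods until play realigns: cooperate → 23(1+δ+…+δ^3); deviate → 36 + 10(δ+…+δ^3).
Cooperation is sustained iff (23−10)(δ+…+δ^3) ≥ 36−23.
δ+…+δ^3 = 4/7·(1−(4/7)^3)/(1−4/7) = 1.0845, and (36−23)/(23−10) = 1.0000.
1.0845 ≥ 1.0000, so cooperation is sustainable.

Yes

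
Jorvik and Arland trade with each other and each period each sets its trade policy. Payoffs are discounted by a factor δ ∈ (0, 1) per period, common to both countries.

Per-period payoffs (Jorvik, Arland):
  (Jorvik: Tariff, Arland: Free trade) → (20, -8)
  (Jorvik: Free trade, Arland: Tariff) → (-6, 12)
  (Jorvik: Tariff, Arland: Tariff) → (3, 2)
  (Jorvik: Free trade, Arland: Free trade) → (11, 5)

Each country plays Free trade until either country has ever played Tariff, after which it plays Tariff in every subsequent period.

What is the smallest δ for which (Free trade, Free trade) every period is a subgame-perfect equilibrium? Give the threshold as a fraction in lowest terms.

7/10

Jorvik's threshold: (20−11)/(20−3) = 9/17.
Arland's threshold: (12−5)/(12−2) = 7/10.
9/17 < 7/10, so Arland binds and δ* = 7/10.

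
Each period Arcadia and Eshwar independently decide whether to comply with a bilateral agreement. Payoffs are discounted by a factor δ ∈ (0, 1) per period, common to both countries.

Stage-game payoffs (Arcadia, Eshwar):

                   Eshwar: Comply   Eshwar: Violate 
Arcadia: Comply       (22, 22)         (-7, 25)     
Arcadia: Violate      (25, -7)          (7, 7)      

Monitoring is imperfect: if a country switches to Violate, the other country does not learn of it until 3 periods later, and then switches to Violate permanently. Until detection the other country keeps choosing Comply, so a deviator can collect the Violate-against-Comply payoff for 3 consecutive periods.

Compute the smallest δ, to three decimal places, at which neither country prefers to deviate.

A deviator earns 25 for 3 periods, then 7 forever; cooperating earns 22 forever. Multiplying the IC by (1−δ):
22 ≥ 25(1−δ^3) + 7δ^3, so 18·δ^3 ≥ 3 and δ^3 ≥ 1/6.
δ ≥ (1/6)^(1/3) ≈ 0.550.

0.550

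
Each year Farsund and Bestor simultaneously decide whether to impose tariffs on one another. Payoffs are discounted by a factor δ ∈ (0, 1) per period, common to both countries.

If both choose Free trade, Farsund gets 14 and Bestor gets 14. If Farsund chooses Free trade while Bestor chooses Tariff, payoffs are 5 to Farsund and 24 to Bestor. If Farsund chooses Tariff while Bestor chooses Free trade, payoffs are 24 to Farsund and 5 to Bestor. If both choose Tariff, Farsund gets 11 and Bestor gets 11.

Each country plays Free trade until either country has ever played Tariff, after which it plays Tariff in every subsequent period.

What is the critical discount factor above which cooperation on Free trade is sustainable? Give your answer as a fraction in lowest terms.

14/(1−δ) ≥ 24 + 11δ/(1−δ)
14 ≥ 24 − 13δ
δ ≥ 10/13.

10/13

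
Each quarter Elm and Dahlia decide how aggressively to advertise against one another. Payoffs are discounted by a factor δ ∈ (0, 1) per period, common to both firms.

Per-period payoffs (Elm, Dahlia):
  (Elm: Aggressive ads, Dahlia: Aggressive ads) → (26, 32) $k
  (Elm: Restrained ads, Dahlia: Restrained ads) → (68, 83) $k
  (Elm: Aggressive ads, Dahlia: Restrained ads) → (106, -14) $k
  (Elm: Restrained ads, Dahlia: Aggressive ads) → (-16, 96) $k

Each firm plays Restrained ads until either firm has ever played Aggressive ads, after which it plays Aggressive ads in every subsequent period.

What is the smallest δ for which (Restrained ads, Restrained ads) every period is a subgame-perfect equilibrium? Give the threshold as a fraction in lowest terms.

For Elm: deviation gain 106−68 = 38, per-period punishment loss 68−26 = 42. IC gives δ ≥ 38/80 = 19/40.
For Dahlia: gain 13, loss 51 per period, so δ ≥ 13/64.
The tighter constraint is Elm's, so cooperation needs δ ≥ 19/40.

19/40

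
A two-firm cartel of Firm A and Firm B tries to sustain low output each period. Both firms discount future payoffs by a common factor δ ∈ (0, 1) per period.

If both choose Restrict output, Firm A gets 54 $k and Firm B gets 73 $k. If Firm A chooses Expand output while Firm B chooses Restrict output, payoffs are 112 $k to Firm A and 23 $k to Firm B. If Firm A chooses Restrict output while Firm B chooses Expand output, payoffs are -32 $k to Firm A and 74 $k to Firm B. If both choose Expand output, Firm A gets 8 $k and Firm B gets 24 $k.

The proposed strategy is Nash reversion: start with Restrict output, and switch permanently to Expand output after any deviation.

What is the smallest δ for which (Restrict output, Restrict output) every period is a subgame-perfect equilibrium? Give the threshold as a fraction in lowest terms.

29/52

Firm A: cooperation gives 54 each period; deviation gives 112 once then 8 forever.
  54/(1−δ) ≥ 112 + 8δ/(1−δ) ⇒ δ ≥ 58/104 = 29/52.
Firm B: cooperation gives 73 each period; deviation gives 74 once then 24 forever.
  δ ≥ 1/50.
Both must hold, so the binding constraint is Firm A's: δ ≥ 29/52.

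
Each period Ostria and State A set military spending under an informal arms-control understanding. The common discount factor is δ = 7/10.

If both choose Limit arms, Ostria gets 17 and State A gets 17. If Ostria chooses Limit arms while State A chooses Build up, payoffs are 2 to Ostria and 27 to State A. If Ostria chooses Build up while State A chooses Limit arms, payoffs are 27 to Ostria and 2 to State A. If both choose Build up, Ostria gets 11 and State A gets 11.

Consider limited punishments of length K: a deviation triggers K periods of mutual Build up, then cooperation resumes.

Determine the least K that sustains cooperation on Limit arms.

4

IC: δ(1−δ^K)/(1−δ) ≥ (27−17)/(17−11) = 5/3.
With δ = 7/10: need 1 − δ^K ≥ 5/3·(1−7/10)/(7/10), i.e. δ^K ≤ 0.2857.
Since (7/10)^3 = 0.3430 and (7/10)^4 = 0.2401, the smallest such K is 4.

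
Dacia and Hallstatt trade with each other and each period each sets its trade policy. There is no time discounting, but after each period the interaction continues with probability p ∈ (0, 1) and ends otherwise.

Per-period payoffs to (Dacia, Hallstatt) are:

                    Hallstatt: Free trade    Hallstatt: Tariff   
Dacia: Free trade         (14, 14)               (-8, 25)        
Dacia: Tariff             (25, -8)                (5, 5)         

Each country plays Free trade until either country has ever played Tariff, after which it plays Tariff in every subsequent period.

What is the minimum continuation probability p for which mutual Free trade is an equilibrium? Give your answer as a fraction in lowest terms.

11/20

Expected cooperation value is 14 + p·14 + p²·14 + … = 14/(1−p); deviation gives 25 + p·5/(1−p).
14 ≥ 25(1−p) + 5p ⇒ 20p ≥ 11 ⇒ p ≥ 11/20.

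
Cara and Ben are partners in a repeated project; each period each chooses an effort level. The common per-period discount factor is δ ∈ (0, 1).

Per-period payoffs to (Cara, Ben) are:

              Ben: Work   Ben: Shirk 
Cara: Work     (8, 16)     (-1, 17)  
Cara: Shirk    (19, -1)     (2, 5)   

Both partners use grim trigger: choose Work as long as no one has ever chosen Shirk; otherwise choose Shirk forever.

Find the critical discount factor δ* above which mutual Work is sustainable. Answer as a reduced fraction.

Cara: cooperation gives 8 each period; deviation gives 19 once then 2 forever.
  8/(1−δ) ≥ 19 + 2δ/(1−δ) ⇒ δ ≥ 11/17.
Ben: cooperation gives 16 each period; deviation gives 17 once then 5 forever.
  δ ≥ 1/12.
Both must hold, so the binding constraint is Cara's: δ ≥ 11/17.

11/17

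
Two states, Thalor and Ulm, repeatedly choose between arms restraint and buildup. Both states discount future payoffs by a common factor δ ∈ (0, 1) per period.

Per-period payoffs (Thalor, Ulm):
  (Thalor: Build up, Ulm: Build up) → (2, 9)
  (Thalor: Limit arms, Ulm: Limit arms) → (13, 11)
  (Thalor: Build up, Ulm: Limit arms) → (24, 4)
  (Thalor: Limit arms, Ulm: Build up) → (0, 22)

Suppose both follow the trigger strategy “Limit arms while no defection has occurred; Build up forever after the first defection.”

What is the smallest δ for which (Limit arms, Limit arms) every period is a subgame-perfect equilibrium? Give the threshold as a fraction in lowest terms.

Thalor's threshold: (24−13)/(24−2) = 1/2.
Ulm's threshold: (22−11)/(22−9) = 11/13.
1/2 < 11/13, so Ulm binds and δ* = 11/13.

11/13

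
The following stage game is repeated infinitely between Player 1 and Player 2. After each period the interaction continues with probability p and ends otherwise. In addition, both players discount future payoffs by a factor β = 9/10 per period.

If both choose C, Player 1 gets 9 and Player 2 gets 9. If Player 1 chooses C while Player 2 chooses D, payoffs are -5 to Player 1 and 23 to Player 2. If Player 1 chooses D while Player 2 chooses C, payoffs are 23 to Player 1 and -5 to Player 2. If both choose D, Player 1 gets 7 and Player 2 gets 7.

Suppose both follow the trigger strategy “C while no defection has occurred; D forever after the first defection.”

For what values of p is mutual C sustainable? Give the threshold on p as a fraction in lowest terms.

Expected continuation weight on next period's payoff is β·p = 9/10·p, which plays the role of the discount factor.
Cooperation requires 9/10·p ≥ (23−9)/(23−7) = 7/8, hence p ≥ 35/36.

35/36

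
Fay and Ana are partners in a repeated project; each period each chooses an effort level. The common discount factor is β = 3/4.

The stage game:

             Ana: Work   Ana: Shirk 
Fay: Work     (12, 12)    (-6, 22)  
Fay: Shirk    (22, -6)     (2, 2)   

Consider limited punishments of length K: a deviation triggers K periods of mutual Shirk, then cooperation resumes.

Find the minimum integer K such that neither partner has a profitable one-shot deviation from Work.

2

Need Σ_{k=1}^{K} β^k ≥ (22−12)/(12−2) = 1.0000 at β = 3/4.
At K = 1 the sum is 0.7500 < 1.0000; at K = 2 it is 1.3125 ≥ 1.0000.
So the minimum punishment length is K = 2.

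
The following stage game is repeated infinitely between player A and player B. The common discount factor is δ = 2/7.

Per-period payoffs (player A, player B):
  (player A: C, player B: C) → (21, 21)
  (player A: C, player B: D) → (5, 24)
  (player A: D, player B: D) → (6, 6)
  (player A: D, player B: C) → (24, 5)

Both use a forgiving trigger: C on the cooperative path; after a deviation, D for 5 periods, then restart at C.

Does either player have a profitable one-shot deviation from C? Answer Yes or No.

IC: δ+…+δ^5 ≥ (24−21)/(21−6) = 1/5.
At δ = 2/7: partial sum = 0.3992 ≥ 0.2000. Cooperation sustainable.

No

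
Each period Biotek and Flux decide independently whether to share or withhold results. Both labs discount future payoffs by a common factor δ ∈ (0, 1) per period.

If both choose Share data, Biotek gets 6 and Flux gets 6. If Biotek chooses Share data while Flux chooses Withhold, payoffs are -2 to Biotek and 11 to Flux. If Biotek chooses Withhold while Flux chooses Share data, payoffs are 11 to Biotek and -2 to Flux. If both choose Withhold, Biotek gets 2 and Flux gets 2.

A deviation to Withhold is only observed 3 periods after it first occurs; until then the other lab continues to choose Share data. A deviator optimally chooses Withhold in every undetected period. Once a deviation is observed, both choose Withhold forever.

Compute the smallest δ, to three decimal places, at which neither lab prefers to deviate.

0.822

The best deviation is to choose Withhold for all 3 undetected periods, earning 11 each, then 2 forever once detected.
Deviation value: 11(1−δ^3)/(1−δ) + 2δ^3/(1−δ); cooperation value: 6/(1−δ).
IC: 6 ≥ 11(1−δ^3) + 2δ^3 = 11 − 9δ^3.
So δ^3 ≥ 5/9, giving δ ≥ (5/9)^(1/3) ≈ 0.822.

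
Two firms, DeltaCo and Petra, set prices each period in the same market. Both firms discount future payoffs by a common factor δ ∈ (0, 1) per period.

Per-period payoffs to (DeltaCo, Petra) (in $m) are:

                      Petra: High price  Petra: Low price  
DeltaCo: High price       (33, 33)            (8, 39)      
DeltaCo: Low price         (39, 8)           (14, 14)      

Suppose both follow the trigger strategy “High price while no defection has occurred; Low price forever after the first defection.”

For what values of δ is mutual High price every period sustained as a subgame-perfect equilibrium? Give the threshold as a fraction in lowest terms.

6/25

Cooperation forever yields 33 each period: 33/(1−δ).
Deviating yields 39 once, then 14 forever: 39 + 14δ/(1−δ).
No profitable deviation requires 33/(1−δ) ≥ 39 + 14δ/(1−δ).
Multiplying by (1−δ): 33 ≥ 39(1−δ) + 14δ = 39 − 25δ.
So 25δ ≥ 6, i.e. δ ≥ 6/25.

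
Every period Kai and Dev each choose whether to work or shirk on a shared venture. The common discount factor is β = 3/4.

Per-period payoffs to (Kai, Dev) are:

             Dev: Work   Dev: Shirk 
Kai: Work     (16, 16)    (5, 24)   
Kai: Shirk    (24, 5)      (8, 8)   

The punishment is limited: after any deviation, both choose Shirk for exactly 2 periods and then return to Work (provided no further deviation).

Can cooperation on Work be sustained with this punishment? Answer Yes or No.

IC: β+…+β^2 ≥ (24−16)/(16−8) = 1.
At β = 3/4: partial sum = 1.3125 ≥ 1.0000. Cooperation sustainable.

Yes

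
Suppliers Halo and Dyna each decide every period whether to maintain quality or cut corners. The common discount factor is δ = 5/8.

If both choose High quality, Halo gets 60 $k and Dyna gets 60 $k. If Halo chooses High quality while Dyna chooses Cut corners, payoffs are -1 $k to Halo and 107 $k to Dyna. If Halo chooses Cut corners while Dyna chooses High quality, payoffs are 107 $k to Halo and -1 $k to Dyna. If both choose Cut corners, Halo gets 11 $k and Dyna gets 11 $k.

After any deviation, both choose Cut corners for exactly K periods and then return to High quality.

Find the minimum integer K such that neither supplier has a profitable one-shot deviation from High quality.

2

IC: δ(1−δ^K)/(1−δ) ≥ (107−60)/(60−11) = 47/49.
With δ = 5/8: need 1 − δ^K ≥ 47/49·(1−5/8)/(5/8), i.e. δ^K ≤ 0.4245.
Since (5/8)^1 = 0.6250 and (5/8)^2 = 0.3906, the smallest such K is 2.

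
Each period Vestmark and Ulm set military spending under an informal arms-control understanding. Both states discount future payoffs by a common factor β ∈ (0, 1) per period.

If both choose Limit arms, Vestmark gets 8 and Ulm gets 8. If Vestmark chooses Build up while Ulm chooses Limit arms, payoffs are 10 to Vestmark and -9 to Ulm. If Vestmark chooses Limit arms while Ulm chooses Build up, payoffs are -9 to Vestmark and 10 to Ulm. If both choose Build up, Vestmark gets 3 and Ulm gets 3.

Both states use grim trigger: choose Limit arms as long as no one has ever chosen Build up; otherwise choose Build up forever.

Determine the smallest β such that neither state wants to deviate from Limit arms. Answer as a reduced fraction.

2/7

Cooperation forever yields 8 each period: 8/(1−β).
Deviating yields 10 once, then 3 forever: 10 + 3β/(1−β).
No profitable deviation requires 8/(1−β) ≥ 10 + 3β/(1−β).
Multiplying by (1−β): 8 ≥ 10(1−β) + 3β = 10 − 7β.
So 7β ≥ 2, i.e. β ≥ 2/7.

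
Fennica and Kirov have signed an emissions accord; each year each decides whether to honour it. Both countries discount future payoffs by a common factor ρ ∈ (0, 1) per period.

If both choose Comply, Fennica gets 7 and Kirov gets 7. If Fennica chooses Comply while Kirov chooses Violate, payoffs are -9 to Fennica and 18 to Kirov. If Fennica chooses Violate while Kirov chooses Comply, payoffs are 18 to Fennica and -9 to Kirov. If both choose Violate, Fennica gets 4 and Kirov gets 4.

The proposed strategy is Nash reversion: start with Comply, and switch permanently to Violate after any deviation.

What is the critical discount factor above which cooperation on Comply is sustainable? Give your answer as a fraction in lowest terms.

11/14

Cooperation forever yields 7 each period: 7/(1−ρ).
Deviating yields 18 once, then 4 forever: 18 + 4ρ/(1−ρ).
No profitable deviation requires 7/(1−ρ) ≥ 18 + 4ρ/(1−ρ).
Multiplying by (1−ρ): 7 ≥ 18(1−ρ) + 4ρ = 18 − 14ρ.
So 14ρ ≥ 11, i.e. ρ ≥ 11/14.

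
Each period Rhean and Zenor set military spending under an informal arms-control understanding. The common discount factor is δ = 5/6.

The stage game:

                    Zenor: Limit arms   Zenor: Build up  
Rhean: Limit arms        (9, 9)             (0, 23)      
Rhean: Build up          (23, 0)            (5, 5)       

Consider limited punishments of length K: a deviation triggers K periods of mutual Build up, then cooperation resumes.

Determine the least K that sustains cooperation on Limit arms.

7

No profitable deviation requires (9−5)(δ+…+δ^K) ≥ 23−9, i.e. δ+…+δ^K ≥ 7/2 ≈ 3.5000.
With δ = 5/6, the partial sums are K=1: 0.8333, K=2: 1.5278, …, K=5: 2.9906, K=6: 3.3255, K=7: 3.6046.
K = 7 is the first length at which the sum reaches 3.5000.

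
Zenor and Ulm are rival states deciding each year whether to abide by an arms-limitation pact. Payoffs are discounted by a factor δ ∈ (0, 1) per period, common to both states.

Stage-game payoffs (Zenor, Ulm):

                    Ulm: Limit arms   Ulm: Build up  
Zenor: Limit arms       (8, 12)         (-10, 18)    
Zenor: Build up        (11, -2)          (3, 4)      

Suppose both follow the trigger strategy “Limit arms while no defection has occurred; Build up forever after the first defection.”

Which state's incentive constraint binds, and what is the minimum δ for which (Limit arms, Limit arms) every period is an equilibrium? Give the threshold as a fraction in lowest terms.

Ulm; δ ≥ 3/7

Zenor's threshold: (11−8)/(11−3) = 3/8.
Ulm's threshold: (18−12)/(18−4) = 3/7.
3/8 < 3/7, so Ulm binds and δ* = 3/7.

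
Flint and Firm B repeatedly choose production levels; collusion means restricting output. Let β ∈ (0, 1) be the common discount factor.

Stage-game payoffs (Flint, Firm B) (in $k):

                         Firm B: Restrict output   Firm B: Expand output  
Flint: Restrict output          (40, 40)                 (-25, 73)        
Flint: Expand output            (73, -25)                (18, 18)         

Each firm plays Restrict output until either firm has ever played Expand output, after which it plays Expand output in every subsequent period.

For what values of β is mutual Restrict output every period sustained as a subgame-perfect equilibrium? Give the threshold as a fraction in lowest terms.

One-period gain from deviating is 73 − 40 = 33. The loss is 40 − 18 = 22 in every subsequent period, with present value 22·β/(1−β).
Deviation is unprofitable when 22·β/(1−β) ≥ 33, i.e. β/(1−β) ≥ 3/2.
Equivalently β ≥ 33/(33+22) = 3/5.

3/5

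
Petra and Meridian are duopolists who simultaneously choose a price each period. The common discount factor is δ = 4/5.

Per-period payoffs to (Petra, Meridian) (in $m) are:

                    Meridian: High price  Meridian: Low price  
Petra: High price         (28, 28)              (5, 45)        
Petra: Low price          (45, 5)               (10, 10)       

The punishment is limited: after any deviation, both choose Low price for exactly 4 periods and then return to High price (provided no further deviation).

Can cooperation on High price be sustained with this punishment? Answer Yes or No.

Yes

IC: δ+…+δ^4 ≥ (45−28)/(28−10) = 17/18.
At δ = 4/5: partial sum = 2.3616 ≥ 0.9444. Cooperation sustainable.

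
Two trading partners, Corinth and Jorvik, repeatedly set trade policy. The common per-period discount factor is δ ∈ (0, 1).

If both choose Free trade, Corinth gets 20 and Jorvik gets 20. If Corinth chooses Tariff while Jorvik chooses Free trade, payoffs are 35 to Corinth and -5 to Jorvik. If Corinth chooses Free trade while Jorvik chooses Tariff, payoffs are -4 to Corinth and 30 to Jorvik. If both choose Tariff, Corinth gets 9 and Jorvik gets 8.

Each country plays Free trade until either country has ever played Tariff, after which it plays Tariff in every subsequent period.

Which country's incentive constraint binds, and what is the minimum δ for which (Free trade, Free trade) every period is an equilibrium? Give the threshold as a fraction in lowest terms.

Corinth's threshold: (35−20)/(35−9) = 15/26.
Jorvik's threshold: (30−20)/(30−8) = 5/11.
15/26 > 5/11, so Corinth binds and δ* = 15/26.

Corinth; δ ≥ 15/26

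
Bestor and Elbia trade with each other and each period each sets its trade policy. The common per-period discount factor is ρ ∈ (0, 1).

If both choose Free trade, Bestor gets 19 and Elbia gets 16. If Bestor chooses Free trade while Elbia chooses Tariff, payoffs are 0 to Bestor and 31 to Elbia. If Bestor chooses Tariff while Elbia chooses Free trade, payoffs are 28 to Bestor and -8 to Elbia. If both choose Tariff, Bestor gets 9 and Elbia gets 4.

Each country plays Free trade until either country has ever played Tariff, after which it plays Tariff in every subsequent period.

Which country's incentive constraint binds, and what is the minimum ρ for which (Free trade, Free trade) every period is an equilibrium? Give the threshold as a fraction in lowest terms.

Elbia; ρ ≥ 5/9

Bestor's threshold: (28−19)/(28−9) = 9/19.
Elbia's threshold: (31−16)/(31−4) = 5/9.
9/19 < 5/9, so Elbia binds and ρ* = 5/9.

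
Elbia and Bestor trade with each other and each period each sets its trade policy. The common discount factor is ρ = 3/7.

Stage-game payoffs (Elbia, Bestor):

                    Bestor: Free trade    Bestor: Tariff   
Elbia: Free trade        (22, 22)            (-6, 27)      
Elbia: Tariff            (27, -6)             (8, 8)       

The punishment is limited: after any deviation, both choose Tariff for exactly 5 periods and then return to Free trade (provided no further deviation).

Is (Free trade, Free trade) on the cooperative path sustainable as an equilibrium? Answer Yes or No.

A one-shot deviation gives 27 now, then 8 for 5 periods, then back to 22.
Gain from deviating: (27−22) today; loss: (22−8) in each of the next 5 periods.
No-deviation condition: (22−8)(ρ+…+ρ^5) ≥ 27−22, i.e. ρ+…+ρ^5 ≥ 5/14.
At ρ = 3/7: ρ+…+ρ^5 = 0.7392 ≥ 0.3571.
So cooperation is sustainable.

Yes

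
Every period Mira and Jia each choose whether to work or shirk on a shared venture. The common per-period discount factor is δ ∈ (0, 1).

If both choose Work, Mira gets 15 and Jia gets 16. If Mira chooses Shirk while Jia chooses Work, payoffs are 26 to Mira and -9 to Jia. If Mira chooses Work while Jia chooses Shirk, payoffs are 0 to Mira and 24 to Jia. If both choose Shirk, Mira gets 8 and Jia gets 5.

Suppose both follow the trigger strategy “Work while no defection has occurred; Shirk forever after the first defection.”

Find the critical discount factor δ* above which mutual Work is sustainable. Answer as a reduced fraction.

For Mira: deviation gain 26−15 = 11, per-period punishment loss 15−8 = 7. IC gives δ ≥ 11/18.
For Jia: gain 8, loss 11 per period, so δ ≥ 8/19.
The tighter constraint is Mira's, so cooperation needs δ ≥ 11/18.

11/18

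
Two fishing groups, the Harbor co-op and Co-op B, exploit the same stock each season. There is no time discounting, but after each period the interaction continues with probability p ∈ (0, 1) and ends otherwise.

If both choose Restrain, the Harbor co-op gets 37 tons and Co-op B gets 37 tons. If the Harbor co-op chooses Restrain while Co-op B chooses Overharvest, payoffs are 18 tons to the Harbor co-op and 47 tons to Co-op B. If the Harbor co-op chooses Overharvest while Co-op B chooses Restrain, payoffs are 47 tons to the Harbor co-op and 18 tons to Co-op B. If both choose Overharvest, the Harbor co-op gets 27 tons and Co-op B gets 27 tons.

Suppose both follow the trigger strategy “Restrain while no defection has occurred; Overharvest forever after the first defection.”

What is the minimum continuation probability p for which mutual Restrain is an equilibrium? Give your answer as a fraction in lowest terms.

Expected cooperation value is 37 + p·37 + p²·37 + … = 37/(1−p); deviation gives 47 + p·27/(1−p).
37 ≥ 47(1−p) + 27p ⇒ 20p ≥ 10 ⇒ p ≥ 10/20 = 1/2.

1/2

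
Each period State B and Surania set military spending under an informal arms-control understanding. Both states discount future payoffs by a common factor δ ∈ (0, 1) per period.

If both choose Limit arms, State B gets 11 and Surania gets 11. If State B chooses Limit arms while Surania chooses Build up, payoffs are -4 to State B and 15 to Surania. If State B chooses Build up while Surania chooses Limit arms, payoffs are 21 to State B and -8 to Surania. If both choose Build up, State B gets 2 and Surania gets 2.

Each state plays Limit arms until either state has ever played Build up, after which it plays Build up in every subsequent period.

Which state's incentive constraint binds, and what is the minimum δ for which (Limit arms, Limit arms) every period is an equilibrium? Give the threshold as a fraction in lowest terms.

State B's threshold: (21−11)/(21−2) = 10/19.
Surania's threshold: (15−11)/(15−2) = 4/13.
10/19 > 4/13, so State B binds and δ* = 10/19.

State B; δ ≥ 10/19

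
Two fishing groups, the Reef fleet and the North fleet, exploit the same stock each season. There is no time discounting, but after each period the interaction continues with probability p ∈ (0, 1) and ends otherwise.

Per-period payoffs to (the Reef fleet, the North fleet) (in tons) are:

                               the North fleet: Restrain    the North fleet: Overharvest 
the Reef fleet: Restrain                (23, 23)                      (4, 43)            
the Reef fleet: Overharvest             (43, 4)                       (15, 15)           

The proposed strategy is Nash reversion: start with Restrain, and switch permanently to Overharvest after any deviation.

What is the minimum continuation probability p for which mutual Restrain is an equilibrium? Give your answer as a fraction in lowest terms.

With no time discounting, the continuation probability p plays the role of the discount factor.
Grim-trigger IC: 23/(1−p) ≥ 43 + 15p/(1−p) ⇒ p ≥ (43−23)/(43−15) = 5/7.

5/7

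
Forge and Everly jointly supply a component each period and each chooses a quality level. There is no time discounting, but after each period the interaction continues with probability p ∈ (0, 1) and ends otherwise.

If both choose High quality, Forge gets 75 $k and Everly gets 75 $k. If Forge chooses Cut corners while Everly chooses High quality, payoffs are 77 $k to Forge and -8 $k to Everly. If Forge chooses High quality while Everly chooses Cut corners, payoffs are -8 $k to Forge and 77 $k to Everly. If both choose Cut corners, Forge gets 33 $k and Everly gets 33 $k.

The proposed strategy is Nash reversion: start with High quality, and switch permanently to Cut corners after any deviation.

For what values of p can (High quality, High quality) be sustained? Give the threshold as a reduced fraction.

Expected cooperation value is 75 + p·75 + p²·75 + … = 75/(1−p); deviation gives 77 + p·33/(1−p).
75 ≥ 77(1−p) + 33p ⇒ 44p ≥ 2 ⇒ p ≥ 2/44 = 1/22.

1/22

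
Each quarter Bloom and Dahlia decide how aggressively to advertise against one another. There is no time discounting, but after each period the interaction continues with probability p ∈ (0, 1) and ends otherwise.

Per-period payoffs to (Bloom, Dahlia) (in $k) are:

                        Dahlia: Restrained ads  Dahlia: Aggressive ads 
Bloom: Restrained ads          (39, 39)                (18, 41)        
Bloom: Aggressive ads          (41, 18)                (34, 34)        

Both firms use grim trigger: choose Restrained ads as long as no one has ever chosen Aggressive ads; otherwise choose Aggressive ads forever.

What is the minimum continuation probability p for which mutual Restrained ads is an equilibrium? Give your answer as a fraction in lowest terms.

2/7

Expected cooperation value is 39 + p·39 + p²·39 + … = 39/(1−p); deviation gives 41 + p·34/(1−p).
39 ≥ 41(1−p) + 34p ⇒ 7p ≥ 2 ⇒ p ≥ 2/7.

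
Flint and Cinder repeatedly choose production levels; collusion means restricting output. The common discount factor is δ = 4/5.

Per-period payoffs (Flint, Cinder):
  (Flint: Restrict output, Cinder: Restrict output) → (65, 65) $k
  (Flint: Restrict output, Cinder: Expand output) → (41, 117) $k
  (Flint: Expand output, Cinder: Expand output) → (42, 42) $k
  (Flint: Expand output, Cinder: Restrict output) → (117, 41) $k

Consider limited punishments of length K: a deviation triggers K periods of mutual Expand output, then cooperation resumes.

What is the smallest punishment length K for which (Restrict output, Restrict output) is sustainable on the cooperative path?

4

IC: δ(1−δ^K)/(1−δ) ≥ (117−65)/(65−42) = 52/23.
With δ = 4/5: need 1 − δ^K ≥ 52/23·(1−4/5)/(4/5), i.e. δ^K ≤ 0.4348.
Since (4/5)^3 = 0.5120 and (4/5)^4 = 0.4096, the smallest such K is 4.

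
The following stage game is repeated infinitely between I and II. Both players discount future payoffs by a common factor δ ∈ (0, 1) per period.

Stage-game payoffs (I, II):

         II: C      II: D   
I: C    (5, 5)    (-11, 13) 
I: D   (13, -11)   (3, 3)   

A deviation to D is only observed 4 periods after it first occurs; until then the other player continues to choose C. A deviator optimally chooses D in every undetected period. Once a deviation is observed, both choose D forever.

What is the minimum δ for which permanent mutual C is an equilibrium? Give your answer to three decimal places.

A deviator earns 13 for 4 periods, then 3 forever; cooperating earns 5 forever. Multiplying the IC by (1−δ):
5 ≥ 13(1−δ^4) + 3δ^4, so 10·δ^4 ≥ 8 and δ^4 ≥ 4/5.
δ ≥ (4/5)^(1/4) ≈ 0.946.

0.946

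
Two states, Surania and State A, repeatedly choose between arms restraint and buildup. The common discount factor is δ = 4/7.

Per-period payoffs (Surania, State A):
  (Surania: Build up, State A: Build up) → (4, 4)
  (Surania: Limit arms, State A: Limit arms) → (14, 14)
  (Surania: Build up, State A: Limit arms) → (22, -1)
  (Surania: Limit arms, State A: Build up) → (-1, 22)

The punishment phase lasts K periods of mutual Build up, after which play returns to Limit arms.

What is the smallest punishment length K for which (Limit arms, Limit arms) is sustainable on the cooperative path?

2

No profitable deviation requires (14−4)(δ+…+δ^K) ≥ 22−14, i.e. δ+…+δ^K ≥ 4/5 ≈ 0.8000.
With δ = 4/7, the partial sums are K=1: 0.5714, K=2: 0.8980.
K = 2 is the first length at which the sum reaches 0.8000.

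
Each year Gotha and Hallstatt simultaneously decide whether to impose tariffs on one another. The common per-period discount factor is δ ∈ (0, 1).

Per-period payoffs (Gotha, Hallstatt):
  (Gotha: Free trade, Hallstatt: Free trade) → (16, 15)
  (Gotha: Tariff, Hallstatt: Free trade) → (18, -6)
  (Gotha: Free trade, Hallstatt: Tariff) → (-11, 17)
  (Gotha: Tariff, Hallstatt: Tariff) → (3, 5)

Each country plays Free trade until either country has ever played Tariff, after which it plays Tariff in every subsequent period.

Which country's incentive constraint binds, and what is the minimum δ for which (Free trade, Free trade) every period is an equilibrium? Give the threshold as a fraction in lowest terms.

For Gotha: deviation gain 18−16 = 2, per-period punishment loss 16−3 = 13. IC gives δ ≥ 2/15.
For Hallstatt: gain 2, loss 10 per period, so δ ≥ 2/12 = 1/6.
The tighter constraint is Hallstatt's, so cooperation needs δ ≥ 1/6.

Hallstatt; δ ≥ 1/6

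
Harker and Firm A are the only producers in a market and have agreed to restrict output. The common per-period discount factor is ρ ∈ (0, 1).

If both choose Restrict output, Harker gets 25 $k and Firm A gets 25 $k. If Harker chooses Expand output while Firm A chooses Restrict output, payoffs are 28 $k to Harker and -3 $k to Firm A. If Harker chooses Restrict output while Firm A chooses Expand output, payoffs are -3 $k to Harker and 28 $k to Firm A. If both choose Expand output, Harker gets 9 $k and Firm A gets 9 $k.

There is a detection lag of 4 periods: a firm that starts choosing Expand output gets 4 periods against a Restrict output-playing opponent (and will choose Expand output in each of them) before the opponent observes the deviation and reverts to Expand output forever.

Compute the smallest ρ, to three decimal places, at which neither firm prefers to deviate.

The best deviation is to choose Expand output for all 4 undetected periods, earning 28 each, then 9 forever once detected.
Deviation value: 28(1−ρ^4)/(1−ρ) + 9ρ^4/(1−ρ); cooperation value: 25/(1−ρ).
IC: 25 ≥ 28(1−ρ^4) + 9ρ^4 = 28 − 19ρ^4.
So ρ^4 ≥ 3/19, giving ρ ≥ (3/19)^(1/4) ≈ 0.630.

0.630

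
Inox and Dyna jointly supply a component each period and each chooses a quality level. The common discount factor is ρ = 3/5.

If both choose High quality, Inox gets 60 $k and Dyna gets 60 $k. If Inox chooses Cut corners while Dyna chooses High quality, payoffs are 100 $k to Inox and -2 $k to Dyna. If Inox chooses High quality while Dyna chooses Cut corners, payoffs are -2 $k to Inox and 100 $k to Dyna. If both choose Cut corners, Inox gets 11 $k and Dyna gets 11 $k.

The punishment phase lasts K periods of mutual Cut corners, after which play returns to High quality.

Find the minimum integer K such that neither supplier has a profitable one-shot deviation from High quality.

2

No profitable deviation requires (60−11)(ρ+…+ρ^K) ≥ 100−60, i.e. ρ+…+ρ^K ≥ 40/49 ≈ 0.8163.
With ρ = 3/5, the partial sums are K=1: 0.6000, K=2: 0.9600.
K = 2 is the first length at which the sum reaches 0.8163.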